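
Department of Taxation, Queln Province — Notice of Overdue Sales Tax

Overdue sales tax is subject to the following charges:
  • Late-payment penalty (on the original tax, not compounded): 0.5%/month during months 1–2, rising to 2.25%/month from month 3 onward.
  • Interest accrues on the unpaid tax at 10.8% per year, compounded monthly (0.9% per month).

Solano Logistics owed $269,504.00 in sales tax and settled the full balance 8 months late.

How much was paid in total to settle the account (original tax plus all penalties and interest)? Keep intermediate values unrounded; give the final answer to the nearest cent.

Penalty, months 1–2: 2 × 0.5% × $269,504.00 = $2,695.04
Penalty, months 3–8: 6 × 2.25% × $269,504.00 = $36,383.04
Interest: $269,504.00 × ((1 + 0.009)^8 − 1) = $269,504.00 × 0.0743093… = $20,026.6500…
Total = $269,504.00 + $39,078.0800 + $20,026.6500… = $328,608.73

$328,608.73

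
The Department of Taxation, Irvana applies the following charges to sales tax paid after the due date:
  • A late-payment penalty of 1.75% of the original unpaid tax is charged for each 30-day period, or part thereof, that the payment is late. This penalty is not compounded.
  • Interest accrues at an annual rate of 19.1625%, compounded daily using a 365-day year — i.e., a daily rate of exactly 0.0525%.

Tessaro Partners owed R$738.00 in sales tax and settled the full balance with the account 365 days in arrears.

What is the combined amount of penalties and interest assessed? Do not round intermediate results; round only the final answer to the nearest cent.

R$323.73

Penalty periods: ⌈365/30⌉ = 13; penalty = 13 × 1.75% × R$738.00 = R$167.90…
Interest: R$738.00 × ((1 + 0.000525)^365 − 1) = R$738.00 × 0.21115532… = R$155.8326…
Penalties + interest = R$167.8950 + R$155.8326… = R$323.73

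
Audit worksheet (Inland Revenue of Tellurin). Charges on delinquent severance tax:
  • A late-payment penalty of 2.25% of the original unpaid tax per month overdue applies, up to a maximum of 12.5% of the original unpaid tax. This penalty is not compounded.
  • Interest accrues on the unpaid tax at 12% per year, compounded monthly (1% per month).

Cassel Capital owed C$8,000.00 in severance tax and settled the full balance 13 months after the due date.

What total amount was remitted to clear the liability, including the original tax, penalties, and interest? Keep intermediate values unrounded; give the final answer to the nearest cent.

C$10,104.75

Penalty (uncapped): 13 × 2.25% × C$8,000.00 = C$2,340.00; cap = 12.5% × C$8,000.00 = C$1,000.00 → penalty = C$1,000.00
Interest: C$8,000.00 × ((1 + 0.01)^13 − 1) = C$8,000.00 × 0.1380933… = C$1,104.7462…
Total = C$8,000.00 + C$1,000.0000 + C$1,104.7462… = C$10,104.75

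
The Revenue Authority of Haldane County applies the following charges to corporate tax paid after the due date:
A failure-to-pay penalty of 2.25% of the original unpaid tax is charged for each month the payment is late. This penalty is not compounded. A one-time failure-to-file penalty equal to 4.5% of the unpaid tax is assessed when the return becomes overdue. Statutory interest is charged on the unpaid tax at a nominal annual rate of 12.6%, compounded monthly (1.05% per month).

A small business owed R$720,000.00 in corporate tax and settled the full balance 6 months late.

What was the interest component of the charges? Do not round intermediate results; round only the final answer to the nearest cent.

Interest: R$720,000.00 × ((1 + 0.0105)^6 − 1) = R$720,000.00 × 0.0646771… = R$46,567.5016…

R$46,567.50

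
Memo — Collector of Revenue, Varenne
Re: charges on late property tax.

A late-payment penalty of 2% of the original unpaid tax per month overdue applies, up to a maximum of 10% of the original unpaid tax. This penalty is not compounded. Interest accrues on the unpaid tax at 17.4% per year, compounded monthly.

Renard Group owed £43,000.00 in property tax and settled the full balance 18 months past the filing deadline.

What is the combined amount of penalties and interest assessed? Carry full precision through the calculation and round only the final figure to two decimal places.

£17,019.27

Penalty (uncapped): 18 × 2% × £43,000.00 = £15,480.00; cap = 10% × £43,000.00 = £4,300.00 → penalty = £4,300.00
Interest (17.4%/yr ÷ 12 = 1.45%/month): £43,000.00 × ((1 + 0.0145)^18 − 1) = £12,719.2652…
Penalties + interest = £4,300.0000 + £12,719.2652… = £17,019.27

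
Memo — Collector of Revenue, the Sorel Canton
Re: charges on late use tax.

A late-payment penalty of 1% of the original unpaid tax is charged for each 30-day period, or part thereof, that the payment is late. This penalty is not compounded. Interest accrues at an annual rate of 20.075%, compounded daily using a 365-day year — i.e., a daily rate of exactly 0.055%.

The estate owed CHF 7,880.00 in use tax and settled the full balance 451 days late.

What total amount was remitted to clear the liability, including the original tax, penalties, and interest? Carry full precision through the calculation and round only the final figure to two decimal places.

CHF 11,358.52

Penalty periods: ⌈451/30⌉ = 16; penalty = 16 × 1% × CHF 7,880.00 = CHF 1,260.80
Interest: CHF 7,880.00 × ((1 + 0.00055)^451 − 1) = CHF 7,880.00 × 0.28143662… = CHF 2,217.7206…
Total = CHF 7,880.00 + CHF 1,260.8000 + CHF 2,217.7206… = CHF 11,358.52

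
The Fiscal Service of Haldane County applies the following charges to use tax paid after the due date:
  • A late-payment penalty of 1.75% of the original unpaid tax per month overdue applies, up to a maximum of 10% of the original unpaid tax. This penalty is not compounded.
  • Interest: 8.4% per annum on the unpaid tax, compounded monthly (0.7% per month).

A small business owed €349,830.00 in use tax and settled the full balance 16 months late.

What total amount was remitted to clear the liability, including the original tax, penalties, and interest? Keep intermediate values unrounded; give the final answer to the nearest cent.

Penalty (uncapped): 16 × 1.75% × €349,830.00 = €97,952.40; cap = 10% × €349,830.00 = €34,983.00 → penalty = €34,983.00
Interest: €349,830.00 × ((1 + 0.007)^16 − 1) = €349,830.00 × 0.1180765… = €41,306.7105…
Total = €349,830.00 + €34,983.0000 + €41,306.7105… = €426,119.71

€426,119.71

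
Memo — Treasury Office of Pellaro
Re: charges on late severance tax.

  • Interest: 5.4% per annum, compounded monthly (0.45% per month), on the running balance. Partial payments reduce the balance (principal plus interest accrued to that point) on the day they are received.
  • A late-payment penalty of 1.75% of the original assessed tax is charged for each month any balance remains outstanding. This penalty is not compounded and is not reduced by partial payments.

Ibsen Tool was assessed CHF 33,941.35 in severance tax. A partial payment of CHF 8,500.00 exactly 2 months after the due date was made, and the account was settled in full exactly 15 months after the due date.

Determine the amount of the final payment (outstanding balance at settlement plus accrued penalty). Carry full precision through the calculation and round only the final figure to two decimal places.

CHF 36,204.69

Balance at month 2: CHF 33,941.3500 × (1 + 0.0045)^2 = CHF 34,247.5095…
After CHF 8,500.00 payment: CHF 34,247.5095… − CHF 8,500.00 = CHF 25,747.5095…
Balance at month 15: CHF 25,747.5095… × (1 + 0.0045)^13 = CHF 27,295.0856…
Penalty: 15 × 1.75% × CHF 33,941.35 = CHF 8,909.60…
Final settlement = outstanding balance + penalty = CHF 27,295.0856… + CHF 8,909.60… = CHF 36,204.69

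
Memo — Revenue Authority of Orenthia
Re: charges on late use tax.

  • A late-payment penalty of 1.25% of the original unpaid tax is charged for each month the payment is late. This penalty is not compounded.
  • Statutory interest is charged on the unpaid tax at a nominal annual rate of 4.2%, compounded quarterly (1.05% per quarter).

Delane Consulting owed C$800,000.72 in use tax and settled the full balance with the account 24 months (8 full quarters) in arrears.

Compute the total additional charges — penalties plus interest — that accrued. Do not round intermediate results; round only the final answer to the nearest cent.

C$309,722.43

Late-payment penalty = 1.25% × C$800,000.72 × 24 mo = C$240,000.22…
Interest: C$800,000.72 × ((1 + 0.0105)^8 − 1) = C$800,000.72 × 0.0871527… = C$69,722.2108…
Penalties + interest = C$240,000.2160 + C$69,722.2108… = C$309,722.43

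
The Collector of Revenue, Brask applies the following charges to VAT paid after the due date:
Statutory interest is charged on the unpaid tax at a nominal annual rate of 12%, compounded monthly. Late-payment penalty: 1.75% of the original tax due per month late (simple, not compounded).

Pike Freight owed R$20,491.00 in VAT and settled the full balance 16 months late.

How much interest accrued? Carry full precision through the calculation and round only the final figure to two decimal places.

Interest (12%/yr ÷ 12 = 1%/month): R$20,491.00 × ((1 + 0.01)^16 − 1) = R$3,536.3090…

R$3,536.31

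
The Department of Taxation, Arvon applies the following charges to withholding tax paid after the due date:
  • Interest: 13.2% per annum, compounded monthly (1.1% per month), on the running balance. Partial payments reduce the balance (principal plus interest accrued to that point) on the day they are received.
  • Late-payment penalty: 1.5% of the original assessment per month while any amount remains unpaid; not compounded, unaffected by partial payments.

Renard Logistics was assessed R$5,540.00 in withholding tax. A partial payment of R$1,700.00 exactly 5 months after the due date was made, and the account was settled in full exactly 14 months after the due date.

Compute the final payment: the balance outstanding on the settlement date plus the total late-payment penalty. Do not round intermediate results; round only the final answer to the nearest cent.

R$5,744.43

Balance at month 5: R$5,540.0000 × (1 + 0.011)^5 = R$5,851.4775…
After R$1,700.00 payment: R$5,851.4775… − R$1,700.00 = R$4,151.4775…
Balance at month 14: R$4,151.4775… × (1 + 0.011)^9 = R$4,581.0296…
Penalty: 14 × 1.5% × R$5,540.00 = R$1,163.40
Final settlement = outstanding balance + penalty = R$4,581.0296… + R$1,163.40 = R$5,744.43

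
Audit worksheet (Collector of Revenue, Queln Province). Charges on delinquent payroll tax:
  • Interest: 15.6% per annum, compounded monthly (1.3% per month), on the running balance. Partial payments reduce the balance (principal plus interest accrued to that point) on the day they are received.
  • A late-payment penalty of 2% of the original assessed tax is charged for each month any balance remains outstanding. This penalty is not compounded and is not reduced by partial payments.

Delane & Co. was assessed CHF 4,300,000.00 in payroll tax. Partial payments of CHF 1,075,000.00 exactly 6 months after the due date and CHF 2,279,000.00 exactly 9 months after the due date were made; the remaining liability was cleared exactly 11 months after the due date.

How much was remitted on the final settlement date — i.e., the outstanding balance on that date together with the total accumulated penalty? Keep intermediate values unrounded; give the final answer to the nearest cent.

Balance at month 6: CHF 4,300,000.0000 × (1 + 0.013)^6 = CHF 4,646,491.2938…
After CHF 1,075,000.00 payment: CHF 4,646,491.2938… − CHF 1,075,000.00 = CHF 3,571,491.2938…
Balance at month 9: CHF 3,571,491.2938… × (1 + 0.013)^3 = CHF 3,712,598.0469…
After CHF 2,279,000.00 payment: CHF 3,712,598.0469… − CHF 2,279,000.00 = CHF 1,433,598.0469…
Balance at month 11: CHF 1,433,598.0469… × (1 + 0.013)^2 = CHF 1,471,113.8742…
Penalty: 11 × 2% × CHF 4,300,000.00 = CHF 946,000.00
Final settlement = outstanding balance + penalty = CHF 1,471,113.8742… + CHF 946,000.00 = CHF 2,417,113.87

CHF 2,417,113.87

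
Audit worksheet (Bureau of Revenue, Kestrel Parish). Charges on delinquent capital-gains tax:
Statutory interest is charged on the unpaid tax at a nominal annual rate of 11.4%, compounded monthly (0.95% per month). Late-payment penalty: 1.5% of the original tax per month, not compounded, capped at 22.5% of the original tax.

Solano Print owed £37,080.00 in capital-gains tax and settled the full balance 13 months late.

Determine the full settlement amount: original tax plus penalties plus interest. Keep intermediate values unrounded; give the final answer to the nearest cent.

Penalty: 13 × 1.5% × £37,080.00 = £7,230.60 (below the 22.5% cap of £8,343.00)
Interest: £37,080.00 × ((1 + 0.0095)^13 − 1) = £37,080.00 × 0.1307906… = £4,849.7167…
Total = £37,080.00 + £7,230.6000 + £4,849.7167… = £49,160.32

£49,160.32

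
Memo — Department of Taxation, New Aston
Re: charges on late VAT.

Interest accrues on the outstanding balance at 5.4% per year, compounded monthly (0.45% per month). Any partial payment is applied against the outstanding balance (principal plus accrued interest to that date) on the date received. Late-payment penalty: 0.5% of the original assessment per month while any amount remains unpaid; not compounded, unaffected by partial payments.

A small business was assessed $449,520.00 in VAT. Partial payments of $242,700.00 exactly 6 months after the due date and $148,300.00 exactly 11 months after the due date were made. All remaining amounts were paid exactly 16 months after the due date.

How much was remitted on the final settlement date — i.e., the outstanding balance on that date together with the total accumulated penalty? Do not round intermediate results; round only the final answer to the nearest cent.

$113,450.40

Balance at month 6: $449,520.0000 × (1 + 0.0045)^6 = $461,794.4037…
After $242,700.00 payment: $461,794.4037… − $242,700.00 = $219,094.4037…
Balance at month 11: $219,094.4037… × (1 + 0.0045)^5 = $224,068.5945…
After $148,300.00 payment: $224,068.5945… − $148,300.00 = $75,768.5945…
Balance at month 16: $75,768.5945… × (1 + 0.0045)^5 = $77,488.8002…
Penalty: 16 × 0.5% × $449,520.00 = $35,961.60
Final settlement = outstanding balance + penalty = $77,488.8002… + $35,961.60 = $113,450.40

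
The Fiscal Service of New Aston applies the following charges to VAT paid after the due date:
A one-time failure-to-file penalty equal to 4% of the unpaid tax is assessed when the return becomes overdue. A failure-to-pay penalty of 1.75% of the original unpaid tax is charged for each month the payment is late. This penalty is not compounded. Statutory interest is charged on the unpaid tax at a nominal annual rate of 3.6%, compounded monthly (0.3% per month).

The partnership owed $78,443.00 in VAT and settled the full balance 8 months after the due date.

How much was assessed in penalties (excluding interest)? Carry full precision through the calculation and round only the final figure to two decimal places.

$14,119.74

Failure-to-file penalty: 4% × $78,443.00 = $3,137.72
Failure-to-pay penalty: 8 × 1.75% × $78,443.00 = $10,982.02
Total penalty = $3,137.72 + $10,982.02 = $14,119.74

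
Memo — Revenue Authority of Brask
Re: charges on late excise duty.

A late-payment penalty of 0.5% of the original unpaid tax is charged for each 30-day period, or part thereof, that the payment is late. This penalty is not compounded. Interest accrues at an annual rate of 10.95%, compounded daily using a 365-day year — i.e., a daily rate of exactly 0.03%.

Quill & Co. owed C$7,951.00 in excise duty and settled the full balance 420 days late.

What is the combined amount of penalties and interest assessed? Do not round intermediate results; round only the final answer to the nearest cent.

Penalty periods: ⌈420/30⌉ = 14; penalty = 14 × 0.5% × C$7,951.00 = C$556.57
Interest: C$7,951.00 × ((1 + 0.0003)^420 − 1) = C$7,951.00 × 0.13426073… = C$1,067.5071…
Penalties + interest = C$556.5700 + C$1,067.5071… = C$1,624.08

C$1,624.08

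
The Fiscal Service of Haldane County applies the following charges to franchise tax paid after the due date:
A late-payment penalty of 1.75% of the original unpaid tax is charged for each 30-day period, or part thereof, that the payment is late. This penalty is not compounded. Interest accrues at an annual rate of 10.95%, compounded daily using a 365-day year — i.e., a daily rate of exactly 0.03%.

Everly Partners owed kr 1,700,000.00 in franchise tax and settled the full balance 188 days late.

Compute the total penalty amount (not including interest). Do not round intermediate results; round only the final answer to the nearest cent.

kr 208,250.00

Penalty periods: ⌈188/30⌉ = 7; penalty = 7 × 1.75% × kr 1,700,000.00 = kr 208,250.00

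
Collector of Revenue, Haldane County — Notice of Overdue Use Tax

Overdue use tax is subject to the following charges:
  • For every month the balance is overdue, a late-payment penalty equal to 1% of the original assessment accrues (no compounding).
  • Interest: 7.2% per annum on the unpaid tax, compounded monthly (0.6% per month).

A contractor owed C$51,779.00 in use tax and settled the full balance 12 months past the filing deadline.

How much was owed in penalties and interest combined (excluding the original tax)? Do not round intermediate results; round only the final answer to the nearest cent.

C$10,067.09

Late-payment penalty = 1% × C$51,779.00 × 12 mo = C$6,213.48
Interest: C$51,779.00 × ((1 + 0.006)^12 − 1) = C$51,779.00 × 0.0744242… = C$3,853.6090…
Penalties + interest = C$6,213.4800 + C$3,853.6090… = C$10,067.09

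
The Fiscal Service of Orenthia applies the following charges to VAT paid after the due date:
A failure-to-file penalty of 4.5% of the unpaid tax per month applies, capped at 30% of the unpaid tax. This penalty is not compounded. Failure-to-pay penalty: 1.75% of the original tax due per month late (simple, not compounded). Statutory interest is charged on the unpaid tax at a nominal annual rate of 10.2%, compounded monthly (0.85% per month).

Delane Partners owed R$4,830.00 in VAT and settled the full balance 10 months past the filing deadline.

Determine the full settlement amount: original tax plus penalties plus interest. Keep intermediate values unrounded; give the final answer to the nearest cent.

R$7,550.86

Failure-to-file: 10 × 4.5% × R$4,830.00 = R$2,173.50, capped at 30% × R$4,830.00 = R$1,449.00
Failure-to-pay penalty: 10 × 1.75% × R$4,830.00 = R$845.25
Interest: R$4,830.00 × ((1 + 0.0085)^10 − 1) = R$4,830.00 × 0.0883261… = R$426.6148…
Total = R$4,830.00 + R$2,294.2500 + R$426.6148… = R$7,550.86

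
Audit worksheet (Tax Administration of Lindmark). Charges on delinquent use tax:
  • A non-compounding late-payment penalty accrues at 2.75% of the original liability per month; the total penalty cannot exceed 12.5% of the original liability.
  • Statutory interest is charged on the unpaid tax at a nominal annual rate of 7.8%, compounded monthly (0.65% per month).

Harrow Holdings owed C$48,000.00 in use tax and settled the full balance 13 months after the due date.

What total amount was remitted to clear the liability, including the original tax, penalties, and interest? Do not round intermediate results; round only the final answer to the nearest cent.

C$58,218.02

Penalty (uncapped): 13 × 2.75% × C$48,000.00 = C$17,160.00; cap = 12.5% × C$48,000.00 = C$6,000.00 → penalty = C$6,000.00
Interest: C$48,000.00 × ((1 + 0.0065)^13 − 1) = C$48,000.00 × 0.0878753… = C$4,218.0160…
Total = C$48,000.00 + C$6,000.0000 + C$4,218.0160… = C$58,218.02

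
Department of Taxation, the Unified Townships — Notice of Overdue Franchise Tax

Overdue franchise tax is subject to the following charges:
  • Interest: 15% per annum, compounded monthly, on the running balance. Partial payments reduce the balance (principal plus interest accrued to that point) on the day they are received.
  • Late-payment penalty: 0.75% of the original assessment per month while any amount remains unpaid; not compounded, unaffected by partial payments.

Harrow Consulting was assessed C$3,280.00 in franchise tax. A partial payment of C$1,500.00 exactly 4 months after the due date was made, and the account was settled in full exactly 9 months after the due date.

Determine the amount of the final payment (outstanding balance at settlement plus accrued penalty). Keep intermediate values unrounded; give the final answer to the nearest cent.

C$2,293.28

Monthly rate = 15% ÷ 12 = 1.25%
Balance at month 4: C$3,280.0000 × (1 + 0.0125)^4 = C$3,447.1007…
After C$1,500.00 payment: C$3,447.1007… − C$1,500.00 = C$1,947.1007…
Balance at month 9: C$1,947.1007… × (1 + 0.0125)^5 = C$2,071.8751…
Penalty: 9 × 0.75% × C$3,280.00 = C$221.40
Final settlement = outstanding balance + penalty = C$2,071.8751… + C$221.40 = C$2,293.28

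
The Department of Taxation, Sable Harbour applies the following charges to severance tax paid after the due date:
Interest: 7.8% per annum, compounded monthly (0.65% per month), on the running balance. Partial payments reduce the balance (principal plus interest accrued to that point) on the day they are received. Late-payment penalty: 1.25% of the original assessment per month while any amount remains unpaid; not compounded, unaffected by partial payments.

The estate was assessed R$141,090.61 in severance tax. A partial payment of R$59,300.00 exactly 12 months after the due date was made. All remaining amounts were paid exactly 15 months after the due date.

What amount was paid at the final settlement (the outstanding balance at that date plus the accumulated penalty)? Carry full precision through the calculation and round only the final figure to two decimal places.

Balance at month 12: R$141,090.6100 × (1 + 0.0065)^12 = R$152,497.7591…
After R$59,300.00 payment: R$152,497.7591… − R$59,300.00 = R$93,197.7591…
Balance at month 15: R$93,197.7591… × (1 + 0.0065)^3 = R$95,026.9538…
Penalty: 15 × 1.25% × R$141,090.61 = R$26,454.49…
Final settlement = outstanding balance + penalty = R$95,026.9538… + R$26,454.49… = R$121,481.44

R$121,481.44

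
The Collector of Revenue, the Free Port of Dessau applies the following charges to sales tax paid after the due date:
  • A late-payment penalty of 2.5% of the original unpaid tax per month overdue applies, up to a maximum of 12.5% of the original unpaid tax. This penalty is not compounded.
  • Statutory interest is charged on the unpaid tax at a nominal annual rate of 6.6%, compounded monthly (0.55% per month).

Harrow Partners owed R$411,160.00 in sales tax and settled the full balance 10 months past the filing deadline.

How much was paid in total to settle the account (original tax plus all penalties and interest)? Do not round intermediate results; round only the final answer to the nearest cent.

Penalty (uncapped): 10 × 2.5% × R$411,160.00 = R$102,790.00; cap = 12.5% × R$411,160.00 = R$51,395.00 → penalty = R$51,395.00
Interest: R$411,160.00 × ((1 + 0.0055)^10 − 1) = R$411,160.00 × 0.0563814… = R$23,181.7799…
Total = R$411,160.00 + R$51,395.0000 + R$23,181.7799… = R$485,736.78

R$485,736.78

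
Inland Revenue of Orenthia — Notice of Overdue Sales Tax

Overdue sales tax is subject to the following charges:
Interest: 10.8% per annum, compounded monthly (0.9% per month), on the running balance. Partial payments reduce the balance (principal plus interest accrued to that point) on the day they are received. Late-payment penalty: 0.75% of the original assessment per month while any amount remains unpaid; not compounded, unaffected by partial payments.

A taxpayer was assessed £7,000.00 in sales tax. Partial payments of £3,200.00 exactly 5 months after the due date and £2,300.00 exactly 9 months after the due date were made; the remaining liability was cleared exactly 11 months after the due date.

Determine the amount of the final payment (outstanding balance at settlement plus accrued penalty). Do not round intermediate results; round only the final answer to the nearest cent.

Balance at month 5: £7,000.0000 × (1 + 0.009)^5 = £7,320.7213…
After £3,200.00 payment: £7,320.7213… − £3,200.00 = £4,120.7213…
Balance at month 9: £4,120.7213… × (1 + 0.009)^4 = £4,271.0819…
After £2,300.00 payment: £4,271.0819… − £2,300.00 = £1,971.0819…
Balance at month 11: £1,971.0819… × (1 + 0.009)^2 = £2,006.7211…
Penalty: 11 × 0.75% × £7,000.00 = £577.50
Final settlement = outstanding balance + penalty = £2,006.7211… + £577.50 = £2,584.22

£2,584.22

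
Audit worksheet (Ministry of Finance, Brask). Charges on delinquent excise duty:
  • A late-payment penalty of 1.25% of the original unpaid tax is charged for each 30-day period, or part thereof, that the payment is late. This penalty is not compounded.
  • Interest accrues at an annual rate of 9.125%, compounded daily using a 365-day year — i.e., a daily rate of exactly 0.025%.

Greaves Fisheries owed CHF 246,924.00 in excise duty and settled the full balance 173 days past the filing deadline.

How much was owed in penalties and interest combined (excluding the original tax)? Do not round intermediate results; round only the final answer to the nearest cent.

Penalty periods: ⌈173/30⌉ = 6; penalty = 6 × 1.25% × CHF 246,924.00 = CHF 18,519.30
Interest: CHF 246,924.00 × ((1 + 0.00025)^173 − 1) = CHF 246,924.00 × 0.04419327… = CHF 10,912.3784…
Penalties + interest = CHF 18,519.3000 + CHF 10,912.3784… = CHF 29,431.68

CHF 29,431.68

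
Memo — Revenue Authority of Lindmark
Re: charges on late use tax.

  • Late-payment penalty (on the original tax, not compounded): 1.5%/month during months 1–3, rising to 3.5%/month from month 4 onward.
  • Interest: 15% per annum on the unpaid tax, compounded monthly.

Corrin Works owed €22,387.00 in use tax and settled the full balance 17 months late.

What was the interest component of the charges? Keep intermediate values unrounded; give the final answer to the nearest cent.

Interest (15%/yr ÷ 12 = 1.25%/month): €22,387.00 × ((1 + 0.0125)^17 − 1) = €5,264.0381…

€5,264.04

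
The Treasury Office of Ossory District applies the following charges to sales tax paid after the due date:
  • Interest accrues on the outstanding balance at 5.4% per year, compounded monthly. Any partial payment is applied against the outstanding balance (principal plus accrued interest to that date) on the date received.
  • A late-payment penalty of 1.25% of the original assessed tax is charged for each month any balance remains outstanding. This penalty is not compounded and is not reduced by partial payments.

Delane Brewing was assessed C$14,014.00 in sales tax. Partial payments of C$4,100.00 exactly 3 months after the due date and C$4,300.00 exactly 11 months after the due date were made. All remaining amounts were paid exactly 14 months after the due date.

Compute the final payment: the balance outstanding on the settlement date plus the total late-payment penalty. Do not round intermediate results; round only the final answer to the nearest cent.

Monthly rate = 5.4% ÷ 12 = 0.45%
Balance at month 3: C$14,014.0000 × (1 + 0.0045)^3 = C$14,204.0416…
After C$4,100.00 payment: C$14,204.0416… − C$4,100.00 = C$10,104.0416…
Balance at month 11: C$10,104.0416… × (1 + 0.0045)^8 = C$10,473.5680…
After C$4,300.00 payment: C$10,473.5680… − C$4,300.00 = C$6,173.5680…
Balance at month 14: C$6,173.5680… × (1 + 0.0045)^3 = C$6,257.2867…
Penalty: 14 × 1.25% × C$14,014.00 = C$2,452.45
Final settlement = outstanding balance + penalty = C$6,257.2867… + C$2,452.45 = C$8,709.74

C$8,709.74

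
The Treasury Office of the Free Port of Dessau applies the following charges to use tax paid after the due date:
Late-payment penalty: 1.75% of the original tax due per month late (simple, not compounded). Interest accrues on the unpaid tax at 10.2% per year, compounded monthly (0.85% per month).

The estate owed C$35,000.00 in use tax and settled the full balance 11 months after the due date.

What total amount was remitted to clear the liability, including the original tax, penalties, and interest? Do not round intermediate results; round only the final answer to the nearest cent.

Late-payment penalty = 1.75% × C$35,000.00 × 11 mo = C$6,737.50
Interest: C$35,000.00 × ((1 + 0.0085)^11 − 1) = C$35,000.00 × 0.0975768… = C$3,415.1888…
Total = C$35,000.00 + C$6,737.5000 + C$3,415.1888… = C$45,152.69

C$45,152.69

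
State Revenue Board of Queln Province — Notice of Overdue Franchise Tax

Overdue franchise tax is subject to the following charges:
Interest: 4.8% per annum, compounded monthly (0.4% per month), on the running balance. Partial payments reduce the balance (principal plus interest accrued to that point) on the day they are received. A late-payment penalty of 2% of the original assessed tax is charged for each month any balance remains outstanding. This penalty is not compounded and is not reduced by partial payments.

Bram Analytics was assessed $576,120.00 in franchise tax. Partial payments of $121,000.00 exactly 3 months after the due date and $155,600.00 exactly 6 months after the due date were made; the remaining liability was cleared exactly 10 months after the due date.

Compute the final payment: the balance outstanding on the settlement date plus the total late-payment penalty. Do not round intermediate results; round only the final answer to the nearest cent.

$432,274.56

Balance at month 3: $576,120.0000 × (1 + 0.004)^3 = $583,061.1306…
After $121,000.00 payment: $583,061.1306… − $121,000.00 = $462,061.1306…
Balance at month 6: $462,061.1306… × (1 + 0.004)^3 = $467,628.0727…
After $155,600.00 payment: $467,628.0727… − $155,600.00 = $312,028.0727…
Balance at month 10: $312,028.0727… × (1 + 0.004)^4 = $317,050.5565…
Penalty: 10 × 2% × $576,120.00 = $115,224.00
Final settlement = outstanding balance + penalty = $317,050.5565… + $115,224.00 = $432,274.56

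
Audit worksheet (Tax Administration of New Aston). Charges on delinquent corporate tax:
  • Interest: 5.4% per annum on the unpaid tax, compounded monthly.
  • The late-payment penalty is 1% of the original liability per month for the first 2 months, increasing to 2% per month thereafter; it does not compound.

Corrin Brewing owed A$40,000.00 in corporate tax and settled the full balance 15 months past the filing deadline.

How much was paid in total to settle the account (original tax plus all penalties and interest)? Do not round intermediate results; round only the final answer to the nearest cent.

Penalty, months 1–2: 2 × 1% × A$40,000.00 = A$800.00
Penalty, months 3–15: 13 × 2% × A$40,000.00 = A$10,400.00
Interest (5.4%/yr ÷ 12 = 0.45%/month): A$40,000.00 × ((1 + 0.0045)^15 − 1) = A$2,786.7311…
Total = A$40,000.00 + A$11,200.0000 + A$2,786.7311… = A$53,986.73

A$53,986.73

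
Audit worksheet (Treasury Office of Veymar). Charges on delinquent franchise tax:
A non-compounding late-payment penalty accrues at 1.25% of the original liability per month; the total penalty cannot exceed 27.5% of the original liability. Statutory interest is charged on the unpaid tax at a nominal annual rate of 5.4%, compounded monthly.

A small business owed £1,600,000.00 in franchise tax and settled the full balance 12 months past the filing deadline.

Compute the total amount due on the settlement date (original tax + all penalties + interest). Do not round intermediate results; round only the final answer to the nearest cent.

Penalty: 12 × 1.25% × £1,600,000.00 = £240,000.00 (below the 27.5% cap of £440,000.00)
Interest (5.4%/yr ÷ 12 = 0.45%/month): £1,600,000.00 × ((1 + 0.0045)^12 − 1) = £88,570.8031…
Total = £1,600,000.00 + £240,000.0000 + £88,570.8031… = £1,928,570.80

£1,928,570.80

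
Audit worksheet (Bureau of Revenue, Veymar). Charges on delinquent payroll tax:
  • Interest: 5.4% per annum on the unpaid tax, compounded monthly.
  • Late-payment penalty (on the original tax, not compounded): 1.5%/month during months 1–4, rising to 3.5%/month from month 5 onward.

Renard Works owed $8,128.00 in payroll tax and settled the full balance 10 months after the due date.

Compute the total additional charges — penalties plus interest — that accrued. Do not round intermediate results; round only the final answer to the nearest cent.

Penalty, months 1–4: 4 × 1.5% × $8,128.00 = $487.68
Penalty, months 5–10: 6 × 3.5% × $8,128.00 = $1,706.88
Interest (5.4%/yr ÷ 12 = 0.45%/month): $8,128.00 × ((1 + 0.0045)^10 − 1) = $373.2562…
Penalties + interest = $2,194.5600 + $373.2562… = $2,567.82

$2,567.82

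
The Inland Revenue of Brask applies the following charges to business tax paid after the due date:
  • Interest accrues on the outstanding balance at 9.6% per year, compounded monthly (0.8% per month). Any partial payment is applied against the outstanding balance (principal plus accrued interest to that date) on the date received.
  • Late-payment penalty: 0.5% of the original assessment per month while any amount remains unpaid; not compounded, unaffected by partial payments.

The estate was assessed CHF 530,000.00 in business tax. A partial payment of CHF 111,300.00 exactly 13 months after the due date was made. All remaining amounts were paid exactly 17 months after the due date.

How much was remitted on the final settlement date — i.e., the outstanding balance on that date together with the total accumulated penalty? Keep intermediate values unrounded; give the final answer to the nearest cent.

CHF 537,028.35

Balance at month 13: CHF 530,000.0000 × (1 + 0.008)^13 = CHF 587,844.9437…
After CHF 111,300.00 payment: CHF 587,844.9437… − CHF 111,300.00 = CHF 476,544.9437…
Balance at month 17: CHF 476,544.9437… × (1 + 0.008)^4 = CHF 491,978.3531…
Penalty: 17 × 0.5% × CHF 530,000.00 = CHF 45,050.00
Final settlement = outstanding balance + penalty = CHF 491,978.3531… + CHF 45,050.00 = CHF 537,028.35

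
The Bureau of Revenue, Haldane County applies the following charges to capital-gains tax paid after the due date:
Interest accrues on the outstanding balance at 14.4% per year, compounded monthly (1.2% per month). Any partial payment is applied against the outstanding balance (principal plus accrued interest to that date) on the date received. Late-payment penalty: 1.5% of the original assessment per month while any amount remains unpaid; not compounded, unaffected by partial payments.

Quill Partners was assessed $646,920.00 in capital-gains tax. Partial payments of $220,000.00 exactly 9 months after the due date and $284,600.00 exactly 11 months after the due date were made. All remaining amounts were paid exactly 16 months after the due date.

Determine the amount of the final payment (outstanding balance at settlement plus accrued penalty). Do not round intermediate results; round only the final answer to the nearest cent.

$396,969.84

Balance at month 9: $646,920.0000 × (1 + 0.012)^9 = $720,236.6057…
After $220,000.00 payment: $720,236.6057… − $220,000.00 = $500,236.6057…
Balance at month 11: $500,236.6057… × (1 + 0.012)^2 = $512,314.3183…
After $284,600.00 payment: $512,314.3183… − $284,600.00 = $227,714.3183…
Balance at month 16: $227,714.3183… × (1 + 0.012)^5 = $241,709.0446…
Penalty: 16 × 1.5% × $646,920.00 = $155,260.80
Final settlement = outstanding balance + penalty = $241,709.0446… + $155,260.80 = $396,969.84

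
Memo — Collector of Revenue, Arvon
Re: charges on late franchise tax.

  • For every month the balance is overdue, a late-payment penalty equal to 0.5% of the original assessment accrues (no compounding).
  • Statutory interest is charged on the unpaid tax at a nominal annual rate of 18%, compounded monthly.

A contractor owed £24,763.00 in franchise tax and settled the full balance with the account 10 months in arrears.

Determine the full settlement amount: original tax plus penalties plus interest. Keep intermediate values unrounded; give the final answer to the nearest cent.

£29,976.62

Late-payment penalty = 0.5% × £24,763.00 × 10 mo = £1,238.15
Interest (18%/yr ÷ 12 = 1.5%/month): £24,763.00 × ((1 + 0.015)^10 − 1) = £3,975.4725…
Total = £24,763.00 + £1,238.1500 + £3,975.4725… = £29,976.62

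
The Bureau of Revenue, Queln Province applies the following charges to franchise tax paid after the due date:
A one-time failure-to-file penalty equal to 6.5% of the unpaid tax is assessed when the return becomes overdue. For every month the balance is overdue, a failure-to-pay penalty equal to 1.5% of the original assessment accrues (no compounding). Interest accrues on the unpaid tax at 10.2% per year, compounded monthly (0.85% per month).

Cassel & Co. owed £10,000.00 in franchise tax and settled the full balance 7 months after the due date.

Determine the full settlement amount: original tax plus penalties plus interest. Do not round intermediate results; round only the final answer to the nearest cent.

£12,310.39

Failure-to-file penalty: 6.5% × £10,000.00 = £650.00
Failure-to-pay penalty = 1.5% × £10,000.00 × 7 mo = £1,050.00
Interest: £10,000.00 × ((1 + 0.0085)^7 − 1) = £10,000.00 × 0.0610389… = £610.3893…
Total = £10,000.00 + £1,700.0000 + £610.3893… = £12,310.39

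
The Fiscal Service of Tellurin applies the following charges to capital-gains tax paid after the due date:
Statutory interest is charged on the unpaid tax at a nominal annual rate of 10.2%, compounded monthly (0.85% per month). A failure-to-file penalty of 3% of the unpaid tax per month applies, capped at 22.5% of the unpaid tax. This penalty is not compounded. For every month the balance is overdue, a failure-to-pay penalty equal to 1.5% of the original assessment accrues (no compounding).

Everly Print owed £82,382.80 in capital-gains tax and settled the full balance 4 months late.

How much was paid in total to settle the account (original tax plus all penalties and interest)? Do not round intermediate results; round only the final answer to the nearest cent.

£100,048.63

Failure-to-file: 4 × 3% × £82,382.80 = £9,885.94… (under the 22.5% cap)
Failure-to-pay penalty = 1.5% × £82,382.80 × 4 mo = £4,942.97…
Interest: £82,382.80 × ((1 + 0.0085)^4 − 1) = £82,382.80 × 0.0344360… = £2,836.9309…
Total = £82,382.80 + £14,828.9040 + £2,836.9309… = £100,048.63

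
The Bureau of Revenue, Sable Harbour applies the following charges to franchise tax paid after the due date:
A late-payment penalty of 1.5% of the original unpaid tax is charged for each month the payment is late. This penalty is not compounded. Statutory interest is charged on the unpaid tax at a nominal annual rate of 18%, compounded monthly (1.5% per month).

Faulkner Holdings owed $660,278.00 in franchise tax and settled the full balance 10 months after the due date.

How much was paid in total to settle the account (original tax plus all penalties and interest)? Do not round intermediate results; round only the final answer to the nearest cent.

Late-payment penalty: 10 × 1.5% × $660,278.00 = $99,041.70
Interest: $660,278.00 × ((1 + 0.015)^10 − 1) = $660,278.00 × 0.1605408… = $106,001.5749…
Total = $660,278.00 + $99,041.7000 + $106,001.5749… = $865,321.27

$865,321.27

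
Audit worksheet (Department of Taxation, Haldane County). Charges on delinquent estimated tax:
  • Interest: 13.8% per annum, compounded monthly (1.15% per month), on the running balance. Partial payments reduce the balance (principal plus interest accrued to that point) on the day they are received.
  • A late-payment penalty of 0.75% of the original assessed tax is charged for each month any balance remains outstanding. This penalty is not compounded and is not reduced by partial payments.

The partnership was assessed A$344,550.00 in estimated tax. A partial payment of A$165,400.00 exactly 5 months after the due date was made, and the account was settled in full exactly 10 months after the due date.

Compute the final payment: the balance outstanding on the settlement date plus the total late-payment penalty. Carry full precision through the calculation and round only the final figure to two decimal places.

Balance at month 5: A$344,550.0000 × (1 + 0.0115)^5 = A$364,822.5628…
After A$165,400.00 payment: A$364,822.5628… − A$165,400.00 = A$199,422.5628…
Balance at month 10: A$199,422.5628… × (1 + 0.0115)^5 = A$211,156.1469…
Penalty: 10 × 0.75% × A$344,550.00 = A$25,841.25
Final settlement = outstanding balance + penalty = A$211,156.1469… + A$25,841.25 = A$236,997.40

A$236,997.40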